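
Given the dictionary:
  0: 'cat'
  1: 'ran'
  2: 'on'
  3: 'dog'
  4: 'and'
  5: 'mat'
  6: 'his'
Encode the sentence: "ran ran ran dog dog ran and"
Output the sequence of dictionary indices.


Look up each word in the dictionary:
  'ran' -> 1
  'ran' -> 1
  'ran' -> 1
  'dog' -> 3
  'dog' -> 3
  'ran' -> 1
  'and' -> 4

Encoded: [1, 1, 1, 3, 3, 1, 4]


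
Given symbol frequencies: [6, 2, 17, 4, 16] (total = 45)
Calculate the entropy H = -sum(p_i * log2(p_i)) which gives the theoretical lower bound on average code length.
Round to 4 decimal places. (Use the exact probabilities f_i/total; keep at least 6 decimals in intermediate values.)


Per-symbol terms -p_i * log2(p_i) with p_i = f_i/45:
  p = 6/45 = 0.133333: log2(p) = -2.906891, -p*log2(p) = 0.387585
  p = 2/45 = 0.044444: log2(p) = -4.491853, -p*log2(p) = 0.199638
  p = 17/45 = 0.377778: log2(p) = -1.404390, -p*log2(p) = 0.530547
  p = 4/45 = 0.088889: log2(p) = -3.491853, -p*log2(p) = 0.310387
  p = 16/45 = 0.355556: log2(p) = -1.491853, -p*log2(p) = 0.530437
H = 0.387585 + 0.199638 + 0.530547 + 0.310387 + 0.530437 = 1.958594

H = 1.9586 bits/symbol


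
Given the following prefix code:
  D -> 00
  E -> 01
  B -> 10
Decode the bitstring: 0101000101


Decoding step by step:
Bits 01 -> E
Bits 01 -> E
Bits 00 -> D
Bits 01 -> E
Bits 01 -> E


Decoded message: EEDEE


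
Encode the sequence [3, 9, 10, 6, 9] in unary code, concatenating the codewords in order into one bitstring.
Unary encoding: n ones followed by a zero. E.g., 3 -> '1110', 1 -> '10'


Encode each number as n ones followed by a terminating 0:
  3 -> 1110 (4 bits)
  9 -> 1111111110 (10 bits)
  10 -> 11111111110 (11 bits)
  6 -> 1111110 (7 bits)
  9 -> 1111111110 (10 bits)
Total length = 4 + 10 + 11 + 7 + 10 = 42 bits.

Unary([3, 9, 10, 6, 9]) = 111011111111101111111111011111101111111110 (42 bits)


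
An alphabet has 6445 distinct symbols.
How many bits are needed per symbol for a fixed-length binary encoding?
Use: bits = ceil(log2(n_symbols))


log2(6445) = 12.654
Bracket: 2^12 = 4096 < 6445 <= 2^13 = 8192
So ceil(log2(6445)) = 13

bits = ceil(log2(6445)) = ceil(12.654) = 13 bits


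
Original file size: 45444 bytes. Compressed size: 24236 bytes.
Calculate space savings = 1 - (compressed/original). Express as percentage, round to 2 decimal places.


ratio = compressed/original = 24236/45444 = 0.533316
savings = 1 - ratio = 1 - 0.533316 = 0.466684
as a percentage: 0.466684 * 100 = 46.67%

Space savings = 1 - 24236/45444 = 46.67%


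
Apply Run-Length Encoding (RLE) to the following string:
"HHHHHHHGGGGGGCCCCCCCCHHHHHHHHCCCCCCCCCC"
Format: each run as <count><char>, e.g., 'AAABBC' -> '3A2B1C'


Scanning runs left to right:
  i=0: run of 'H' x 7 -> '7H'
  i=7: run of 'G' x 6 -> '6G'
  i=13: run of 'C' x 8 -> '8C'
  i=21: run of 'H' x 8 -> '8H'
  i=29: run of 'C' x 10 -> '10C'

RLE = 7H6G8C8H10C


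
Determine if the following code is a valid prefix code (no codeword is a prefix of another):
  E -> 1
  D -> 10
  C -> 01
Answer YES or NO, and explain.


Checking each pair (does one codeword prefix another?):
  E='1' vs D='10': prefix -- VIOLATION

NO -- this is NOT a valid prefix code. E (1) is a prefix of D (10).


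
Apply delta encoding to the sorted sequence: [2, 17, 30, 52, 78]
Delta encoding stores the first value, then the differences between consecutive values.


First value: 2
Deltas:
  17 - 2 = 15
  30 - 17 = 13
  52 - 30 = 22
  78 - 52 = 26


Delta encoded: [2, 15, 13, 22, 26]


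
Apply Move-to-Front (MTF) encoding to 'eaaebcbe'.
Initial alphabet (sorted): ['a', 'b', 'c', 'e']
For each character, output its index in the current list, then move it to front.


MTF encoding:
'e': index 3 in ['a', 'b', 'c', 'e'] -> ['e', 'a', 'b', 'c']
'a': index 1 in ['e', 'a', 'b', 'c'] -> ['a', 'e', 'b', 'c']
'a': index 0 in ['a', 'e', 'b', 'c'] -> ['a', 'e', 'b', 'c']
'e': index 1 in ['a', 'e', 'b', 'c'] -> ['e', 'a', 'b', 'c']
'b': index 2 in ['e', 'a', 'b', 'c'] -> ['b', 'e', 'a', 'c']
'c': index 3 in ['b', 'e', 'a', 'c'] -> ['c', 'b', 'e', 'a']
'b': index 1 in ['c', 'b', 'e', 'a'] -> ['b', 'c', 'e', 'a']
'e': index 2 in ['b', 'c', 'e', 'a'] -> ['e', 'b', 'c', 'a']


Output: [3, 1, 0, 1, 2, 3, 1, 2]


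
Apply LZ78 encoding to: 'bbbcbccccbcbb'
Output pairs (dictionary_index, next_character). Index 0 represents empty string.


LZ78 encoding steps:
Dictionary: {0: ''}
Step 1: w='' (idx 0), next='b' -> output (0, 'b'), add 'b' as idx 1
Step 2: w='b' (idx 1), next='b' -> output (1, 'b'), add 'bb' as idx 2
Step 3: w='' (idx 0), next='c' -> output (0, 'c'), add 'c' as idx 3
Step 4: w='b' (idx 1), next='c' -> output (1, 'c'), add 'bc' as idx 4
Step 5: w='c' (idx 3), next='c' -> output (3, 'c'), add 'cc' as idx 5
Step 6: w='c' (idx 3), next='b' -> output (3, 'b'), add 'cb' as idx 6
Step 7: w='cb' (idx 6), next='b' -> output (6, 'b'), add 'cbb' as idx 7


Encoded: [(0, 'b'), (1, 'b'), (0, 'c'), (1, 'c'), (3, 'c'), (3, 'b'), (6, 'b')]


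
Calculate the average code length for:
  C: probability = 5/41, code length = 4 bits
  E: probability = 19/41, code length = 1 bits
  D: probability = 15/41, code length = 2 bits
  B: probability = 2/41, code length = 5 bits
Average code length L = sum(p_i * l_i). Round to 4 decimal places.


Weighted contributions p_i * l_i:
  C: (5/41) * 4 = 20/41
  E: (19/41) * 1 = 19/41
  D: (15/41) * 2 = 30/41
  B: (2/41) * 5 = 10/41
Sum = (20 + 19 + 30 + 10)/41 = 79/41

L = 79/41 = 1.9268 bits/symbol


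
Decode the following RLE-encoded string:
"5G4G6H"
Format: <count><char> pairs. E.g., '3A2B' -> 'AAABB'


Expanding each <count><char> pair:
  5G -> 'GGGGG'
  4G -> 'GGGG'
  6H -> 'HHHHHH'

Decoded = GGGGGGGGGHHHHHH


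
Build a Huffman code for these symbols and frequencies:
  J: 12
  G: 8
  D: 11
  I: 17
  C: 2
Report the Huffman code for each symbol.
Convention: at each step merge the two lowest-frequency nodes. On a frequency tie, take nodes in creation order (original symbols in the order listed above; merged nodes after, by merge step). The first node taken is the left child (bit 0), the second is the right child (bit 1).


Huffman tree construction:
Step 1: Merge C(2) + G(8) = 10
Step 2: Merge (C+G)(10) + D(11) = 21
Step 3: Merge J(12) + I(17) = 29
Step 4: Merge ((C+G)+D)(21) + (J+I)(29) = 50
Read each symbol's code off the tree from the root (left child = 0, right child = 1).

Codes:
  J: 10 (length 2)
  G: 001 (length 3)
  D: 01 (length 2)
  I: 11 (length 2)
  C: 000 (length 3)
Average code length: 110/50 = 2.2000 bits/symbol


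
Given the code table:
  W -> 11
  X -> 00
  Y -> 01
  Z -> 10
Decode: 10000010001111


Decoding:
10 -> Z
00 -> X
00 -> X
10 -> Z
00 -> X
11 -> W
11 -> W


Result: ZXXZXWW


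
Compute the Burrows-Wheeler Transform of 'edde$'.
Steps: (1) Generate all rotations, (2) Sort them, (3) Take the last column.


Rotations (sorted):
  0: $edde -> last char: e
  1: dde$e -> last char: e
  2: de$ed -> last char: d
  3: e$edd -> last char: d
  4: edde$ -> last char: $


BWT = eedd$


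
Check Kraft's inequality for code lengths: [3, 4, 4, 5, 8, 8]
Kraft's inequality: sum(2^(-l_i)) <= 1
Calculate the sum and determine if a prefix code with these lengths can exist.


Sum = 2^(-3) + 2^(-4) + 2^(-4) + 2^(-5) + 2^(-8) + 2^(-8)
    = 0.125 + 0.0625 + 0.0625 + 0.03125 + 0.00390625 + 0.00390625
    = 74/256 = 0.2890625
Since 0.2890625 <= 1, Kraft's inequality IS satisfied.
A prefix code with these lengths CAN exist.

Kraft sum = 0.2890625. Satisfied.


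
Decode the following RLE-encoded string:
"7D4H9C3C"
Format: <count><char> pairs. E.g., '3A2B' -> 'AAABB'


Expanding each <count><char> pair:
  7D -> 'DDDDDDD'
  4H -> 'HHHH'
  9C -> 'CCCCCCCCC'
  3C -> 'CCC'

Decoded = DDDDDDDHHHHCCCCCCCCCCCC


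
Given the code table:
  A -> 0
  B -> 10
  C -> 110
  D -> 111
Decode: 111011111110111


Decoding:
111 -> D
0 -> A
111 -> D
111 -> D
10 -> B
111 -> D


Result: DADDBD


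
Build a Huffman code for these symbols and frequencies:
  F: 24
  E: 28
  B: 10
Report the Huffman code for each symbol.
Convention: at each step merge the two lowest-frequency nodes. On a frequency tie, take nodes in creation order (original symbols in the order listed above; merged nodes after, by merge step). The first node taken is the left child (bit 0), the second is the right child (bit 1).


Huffman tree construction:
Step 1: Merge B(10) + F(24) = 34
Step 2: Merge E(28) + (B+F)(34) = 62
Read each symbol's code off the tree from the root (left child = 0, right child = 1).

Codes:
  F: 11 (length 2)
  E: 0 (length 1)
  B: 10 (length 2)
Average code length: 96/62 = 1.5484 bits/symbol


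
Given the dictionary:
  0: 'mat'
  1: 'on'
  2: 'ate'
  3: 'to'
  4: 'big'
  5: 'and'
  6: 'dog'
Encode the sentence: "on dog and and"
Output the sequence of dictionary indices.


Look up each word in the dictionary:
  'on' -> 1
  'dog' -> 6
  'and' -> 5
  'and' -> 5

Encoded: [1, 6, 5, 5]


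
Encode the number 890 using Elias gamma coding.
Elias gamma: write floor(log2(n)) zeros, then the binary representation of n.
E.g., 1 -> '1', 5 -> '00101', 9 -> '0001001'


num_bits = floor(log2(890)) + 1 = 10
leading_zeros = num_bits - 1 = 9
binary(890) = 1101111010

Elias gamma(890) = '000000000' + '1101111010' = 0000000001101111010 (19 bits)


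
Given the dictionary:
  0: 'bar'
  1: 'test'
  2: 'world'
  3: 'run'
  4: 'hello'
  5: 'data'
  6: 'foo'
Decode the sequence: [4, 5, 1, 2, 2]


Look up each index in the dictionary:
  4 -> 'hello'
  5 -> 'data'
  1 -> 'test'
  2 -> 'world'
  2 -> 'world'

Decoded: "hello data test world world"


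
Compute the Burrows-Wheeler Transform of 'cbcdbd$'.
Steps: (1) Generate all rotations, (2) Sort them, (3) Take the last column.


Rotations (sorted):
  0: $cbcdbd -> last char: d
  1: bcdbd$c -> last char: c
  2: bd$cbcd -> last char: d
  3: cbcdbd$ -> last char: $
  4: cdbd$cb -> last char: b
  5: d$cbcdb -> last char: b
  6: dbd$cbc -> last char: c


BWT = dcd$bbc


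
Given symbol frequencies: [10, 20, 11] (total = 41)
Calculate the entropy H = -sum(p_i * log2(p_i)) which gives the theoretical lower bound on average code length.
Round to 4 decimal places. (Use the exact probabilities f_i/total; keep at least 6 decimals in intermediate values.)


Per-symbol terms -p_i * log2(p_i) with p_i = f_i/41:
  p = 10/41 = 0.243902: log2(p) = -2.035624, -p*log2(p) = 0.496494
  p = 20/41 = 0.487805: log2(p) = -1.035624, -p*log2(p) = 0.505182
  p = 11/41 = 0.268293: log2(p) = -1.898120, -p*log2(p) = 0.509252
H = 0.496494 + 0.505182 + 0.509252 = 1.510928

H = 1.5109 bits/symbol


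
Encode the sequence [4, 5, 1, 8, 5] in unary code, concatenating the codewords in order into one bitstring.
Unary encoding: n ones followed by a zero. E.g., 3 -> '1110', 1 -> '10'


Encode each number as n ones followed by a terminating 0:
  4 -> 11110 (5 bits)
  5 -> 111110 (6 bits)
  1 -> 10 (2 bits)
  8 -> 111111110 (9 bits)
  5 -> 111110 (6 bits)
Total length = 5 + 6 + 2 + 9 + 6 = 28 bits.

Unary([4, 5, 1, 8, 5]) = 1111011111010111111110111110 (28 bits)


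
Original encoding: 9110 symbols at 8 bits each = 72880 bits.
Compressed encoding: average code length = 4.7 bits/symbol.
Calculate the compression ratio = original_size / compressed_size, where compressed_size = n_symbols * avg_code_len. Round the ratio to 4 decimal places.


original_size = n_symbols * orig_bits = 9110 * 8 = 72880 bits
compressed_size = n_symbols * avg_code_len = 9110 * 4.7 = 42817.0 bits
ratio = original_size / compressed_size = 72880 / 42817.0 = 1.7021

Compression ratio = 1.7021


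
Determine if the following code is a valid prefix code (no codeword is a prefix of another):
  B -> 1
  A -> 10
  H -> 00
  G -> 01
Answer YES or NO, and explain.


Checking each pair (does one codeword prefix another?):
  B='1' vs A='10': prefix -- VIOLATION

NO -- this is NOT a valid prefix code. B (1) is a prefix of A (10).


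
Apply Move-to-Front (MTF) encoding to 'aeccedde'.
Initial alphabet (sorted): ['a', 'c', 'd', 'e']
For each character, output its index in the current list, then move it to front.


MTF encoding:
'a': index 0 in ['a', 'c', 'd', 'e'] -> ['a', 'c', 'd', 'e']
'e': index 3 in ['a', 'c', 'd', 'e'] -> ['e', 'a', 'c', 'd']
'c': index 2 in ['e', 'a', 'c', 'd'] -> ['c', 'e', 'a', 'd']
'c': index 0 in ['c', 'e', 'a', 'd'] -> ['c', 'e', 'a', 'd']
'e': index 1 in ['c', 'e', 'a', 'd'] -> ['e', 'c', 'a', 'd']
'd': index 3 in ['e', 'c', 'a', 'd'] -> ['d', 'e', 'c', 'a']
'd': index 0 in ['d', 'e', 'c', 'a'] -> ['d', 'e', 'c', 'a']
'e': index 1 in ['d', 'e', 'c', 'a'] -> ['e', 'd', 'c', 'a']


Output: [0, 3, 2, 0, 1, 3, 0, 1]


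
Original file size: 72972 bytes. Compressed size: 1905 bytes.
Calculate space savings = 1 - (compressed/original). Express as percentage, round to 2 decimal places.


ratio = compressed/original = 1905/72972 = 0.026106
savings = 1 - ratio = 1 - 0.026106 = 0.973894
as a percentage: 0.973894 * 100 = 97.39%

Space savings = 1 - 1905/72972 = 97.39%


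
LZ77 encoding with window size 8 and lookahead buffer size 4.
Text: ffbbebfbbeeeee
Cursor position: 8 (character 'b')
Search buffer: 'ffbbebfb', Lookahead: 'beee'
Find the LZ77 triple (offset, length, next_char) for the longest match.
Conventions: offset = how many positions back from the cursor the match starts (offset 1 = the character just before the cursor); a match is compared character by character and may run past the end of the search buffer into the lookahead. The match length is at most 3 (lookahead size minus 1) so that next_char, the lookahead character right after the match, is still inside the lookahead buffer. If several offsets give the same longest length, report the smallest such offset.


Try each offset into the search buffer:
  offset=1 (pos 7, char 'b'): match length 1
  offset=2 (pos 6, char 'f'): match length 0
  offset=3 (pos 5, char 'b'): match length 1
  offset=4 (pos 4, char 'e'): match length 0
  offset=5 (pos 3, char 'b'): match length 2
  offset=6 (pos 2, char 'b'): match length 1
  offset=7 (pos 1, char 'f'): match length 0
  offset=8 (pos 0, char 'f'): match length 0
Longest match has length 2 at offset 5.
next_char = character at position 8 + 2 = 10 -> 'e'

Best match: offset=5, length=2 (matching 'be' starting at position 3)
LZ77 triple: (5, 2, 'e')


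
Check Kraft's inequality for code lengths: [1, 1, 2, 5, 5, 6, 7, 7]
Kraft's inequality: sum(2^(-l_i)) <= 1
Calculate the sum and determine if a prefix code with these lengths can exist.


Sum = 2^(-1) + 2^(-1) + 2^(-2) + 2^(-5) + 2^(-5) + 2^(-6) + 2^(-7) + 2^(-7)
    = 0.5 + 0.5 + 0.25 + 0.03125 + 0.03125 + 0.015625 + 0.0078125 + 0.0078125
    = 172/128 = 1.34375
Since 1.34375 > 1, Kraft's inequality is NOT satisfied.
A prefix code with these lengths CANNOT exist.

Kraft sum = 1.34375. Not satisfied.


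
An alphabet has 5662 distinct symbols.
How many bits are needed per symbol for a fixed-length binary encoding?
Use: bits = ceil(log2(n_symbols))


log2(5662) = 12.4671
Bracket: 2^12 = 4096 < 5662 <= 2^13 = 8192
So ceil(log2(5662)) = 13

bits = ceil(log2(5662)) = ceil(12.4671) = 13 bits


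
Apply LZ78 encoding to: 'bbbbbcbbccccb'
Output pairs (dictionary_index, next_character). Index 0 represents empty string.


LZ78 encoding steps:
Dictionary: {0: ''}
Step 1: w='' (idx 0), next='b' -> output (0, 'b'), add 'b' as idx 1
Step 2: w='b' (idx 1), next='b' -> output (1, 'b'), add 'bb' as idx 2
Step 3: w='bb' (idx 2), next='c' -> output (2, 'c'), add 'bbc' as idx 3
Step 4: w='bbc' (idx 3), next='c' -> output (3, 'c'), add 'bbcc' as idx 4
Step 5: w='' (idx 0), next='c' -> output (0, 'c'), add 'c' as idx 5
Step 6: w='c' (idx 5), next='b' -> output (5, 'b'), add 'cb' as idx 6


Encoded: [(0, 'b'), (1, 'b'), (2, 'c'), (3, 'c'), (0, 'c'), (5, 'b')]


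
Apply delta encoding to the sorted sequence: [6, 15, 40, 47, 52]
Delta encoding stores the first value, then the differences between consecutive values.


First value: 6
Deltas:
  15 - 6 = 9
  40 - 15 = 25
  47 - 40 = 7
  52 - 47 = 5


Delta encoded: [6, 9, 25, 7, 5]


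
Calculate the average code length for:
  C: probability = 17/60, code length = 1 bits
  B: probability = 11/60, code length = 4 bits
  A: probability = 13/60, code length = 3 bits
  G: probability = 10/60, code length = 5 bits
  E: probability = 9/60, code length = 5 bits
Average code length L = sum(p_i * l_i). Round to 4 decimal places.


Weighted contributions p_i * l_i:
  C: (17/60) * 1 = 17/60
  B: (11/60) * 4 = 44/60
  A: (13/60) * 3 = 39/60
  G: (10/60) * 5 = 50/60
  E: (9/60) * 5 = 45/60
Sum = (17 + 44 + 39 + 50 + 45)/60 = 195/60

L = 195/60 = 3.2500 bits/symbol


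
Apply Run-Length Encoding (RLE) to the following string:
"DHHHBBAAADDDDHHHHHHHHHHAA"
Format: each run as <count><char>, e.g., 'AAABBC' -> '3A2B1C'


Scanning runs left to right:
  i=0: run of 'D' x 1 -> '1D'
  i=1: run of 'H' x 3 -> '3H'
  i=4: run of 'B' x 2 -> '2B'
  i=6: run of 'A' x 3 -> '3A'
  i=9: run of 'D' x 4 -> '4D'
  i=13: run of 'H' x 10 -> '10H'
  i=23: run of 'A' x 2 -> '2A'

RLE = 1D3H2B3A4D10H2A


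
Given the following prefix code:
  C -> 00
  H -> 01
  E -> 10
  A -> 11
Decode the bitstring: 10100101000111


Decoding step by step:
Bits 10 -> E
Bits 10 -> E
Bits 01 -> H
Bits 01 -> H
Bits 00 -> C
Bits 01 -> H
Bits 11 -> A


Decoded message: EEHHCHA


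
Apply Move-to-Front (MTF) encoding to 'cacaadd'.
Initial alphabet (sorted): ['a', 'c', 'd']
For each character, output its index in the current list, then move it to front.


MTF encoding:
'c': index 1 in ['a', 'c', 'd'] -> ['c', 'a', 'd']
'a': index 1 in ['c', 'a', 'd'] -> ['a', 'c', 'd']
'c': index 1 in ['a', 'c', 'd'] -> ['c', 'a', 'd']
'a': index 1 in ['c', 'a', 'd'] -> ['a', 'c', 'd']
'a': index 0 in ['a', 'c', 'd'] -> ['a', 'c', 'd']
'd': index 2 in ['a', 'c', 'd'] -> ['d', 'a', 'c']
'd': index 0 in ['d', 'a', 'c'] -> ['d', 'a', 'c']


Output: [1, 1, 1, 1, 0, 2, 0]


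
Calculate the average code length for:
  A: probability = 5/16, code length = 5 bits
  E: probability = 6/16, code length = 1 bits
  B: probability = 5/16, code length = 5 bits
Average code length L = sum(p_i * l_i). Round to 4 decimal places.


Weighted contributions p_i * l_i:
  A: (5/16) * 5 = 25/16
  E: (6/16) * 1 = 6/16
  B: (5/16) * 5 = 25/16
Sum = (25 + 6 + 25)/16 = 56/16

L = 56/16 = 3.5000 bits/symbol


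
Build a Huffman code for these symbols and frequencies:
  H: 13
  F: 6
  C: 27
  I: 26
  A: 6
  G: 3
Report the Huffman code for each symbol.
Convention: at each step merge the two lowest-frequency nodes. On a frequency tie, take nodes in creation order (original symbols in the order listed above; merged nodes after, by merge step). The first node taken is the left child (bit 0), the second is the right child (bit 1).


Huffman tree construction:
Step 1: Merge G(3) + F(6) = 9
Step 2: Merge A(6) + (G+F)(9) = 15
Step 3: Merge H(13) + (A+(G+F))(15) = 28
Step 4: Merge I(26) + C(27) = 53
Step 5: Merge (H+(A+(G+F)))(28) + (I+C)(53) = 81
Read each symbol's code off the tree from the root (left child = 0, right child = 1).

Codes:
  H: 00 (length 2)
  F: 0111 (length 4)
  C: 11 (length 2)
  I: 10 (length 2)
  A: 010 (length 3)
  G: 0110 (length 4)
Average code length: 186/81 = 2.2963 bits/symbol


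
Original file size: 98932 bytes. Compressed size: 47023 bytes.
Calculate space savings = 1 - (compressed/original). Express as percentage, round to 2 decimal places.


ratio = compressed/original = 47023/98932 = 0.475306
savings = 1 - ratio = 1 - 0.475306 = 0.524694
as a percentage: 0.524694 * 100 = 52.47%

Space savings = 1 - 47023/98932 = 52.47%


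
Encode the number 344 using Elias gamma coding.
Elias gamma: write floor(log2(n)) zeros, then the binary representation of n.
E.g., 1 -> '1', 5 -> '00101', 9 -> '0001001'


num_bits = floor(log2(344)) + 1 = 9
leading_zeros = num_bits - 1 = 8
binary(344) = 101011000

Elias gamma(344) = '00000000' + '101011000' = 00000000101011000 (17 bits)


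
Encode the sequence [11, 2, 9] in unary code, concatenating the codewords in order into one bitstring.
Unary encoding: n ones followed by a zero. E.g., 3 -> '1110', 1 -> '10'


Encode each number as n ones followed by a terminating 0:
  11 -> 111111111110 (12 bits)
  2 -> 110 (3 bits)
  9 -> 1111111110 (10 bits)
Total length = 12 + 3 + 10 = 25 bits.

Unary([11, 2, 9]) = 1111111111101101111111110 (25 bits)


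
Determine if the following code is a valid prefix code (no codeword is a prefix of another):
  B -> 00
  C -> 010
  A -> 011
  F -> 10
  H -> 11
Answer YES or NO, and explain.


Checking each pair (does one codeword prefix another?):
  B='00' vs C='010': no prefix
  B='00' vs A='011': no prefix
  B='00' vs F='10': no prefix
  B='00' vs H='11': no prefix
  C='010' vs B='00': no prefix
  C='010' vs A='011': no prefix
  C='010' vs F='10': no prefix
  C='010' vs H='11': no prefix
  A='011' vs B='00': no prefix
  A='011' vs C='010': no prefix
  A='011' vs F='10': no prefix
  A='011' vs H='11': no prefix
  F='10' vs B='00': no prefix
  F='10' vs C='010': no prefix
  F='10' vs A='011': no prefix
  F='10' vs H='11': no prefix
  H='11' vs B='00': no prefix
  H='11' vs C='010': no prefix
  H='11' vs A='011': no prefix
  H='11' vs F='10': no prefix
No violation found over all pairs.

YES -- this is a valid prefix code. No codeword is a prefix of any other codeword.


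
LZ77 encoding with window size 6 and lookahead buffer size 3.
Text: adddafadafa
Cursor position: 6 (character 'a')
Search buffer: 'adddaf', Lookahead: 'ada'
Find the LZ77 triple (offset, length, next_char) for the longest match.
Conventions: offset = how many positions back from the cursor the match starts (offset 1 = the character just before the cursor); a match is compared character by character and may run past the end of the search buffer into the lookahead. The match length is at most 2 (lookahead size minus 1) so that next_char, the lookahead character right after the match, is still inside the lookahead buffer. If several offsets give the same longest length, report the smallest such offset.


Try each offset into the search buffer:
  offset=1 (pos 5, char 'f'): match length 0
  offset=2 (pos 4, char 'a'): match length 1
  offset=3 (pos 3, char 'd'): match length 0
  offset=4 (pos 2, char 'd'): match length 0
  offset=5 (pos 1, char 'd'): match length 0
  offset=6 (pos 0, char 'a'): match length 2
Longest match has length 2 at offset 6.
next_char = character at position 6 + 2 = 8 -> 'a'

Best match: offset=6, length=2 (matching 'ad' starting at position 0)
LZ77 triple: (6, 2, 'a')


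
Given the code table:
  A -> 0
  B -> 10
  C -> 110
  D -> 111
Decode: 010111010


Decoding:
0 -> A
10 -> B
111 -> D
0 -> A
10 -> B


Result: ABDAB


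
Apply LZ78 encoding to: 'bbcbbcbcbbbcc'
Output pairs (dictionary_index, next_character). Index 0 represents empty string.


LZ78 encoding steps:
Dictionary: {0: ''}
Step 1: w='' (idx 0), next='b' -> output (0, 'b'), add 'b' as idx 1
Step 2: w='b' (idx 1), next='c' -> output (1, 'c'), add 'bc' as idx 2
Step 3: w='b' (idx 1), next='b' -> output (1, 'b'), add 'bb' as idx 3
Step 4: w='' (idx 0), next='c' -> output (0, 'c'), add 'c' as idx 4
Step 5: w='bc' (idx 2), next='b' -> output (2, 'b'), add 'bcb' as idx 5
Step 6: w='bb' (idx 3), next='c' -> output (3, 'c'), add 'bbc' as idx 6
Step 7: w='c' (idx 4), end of input -> output (4, '')


Encoded: [(0, 'b'), (1, 'c'), (1, 'b'), (0, 'c'), (2, 'b'), (3, 'c'), (4, '')]


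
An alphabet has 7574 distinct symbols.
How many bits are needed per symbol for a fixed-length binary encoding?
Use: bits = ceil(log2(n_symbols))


log2(7574) = 12.8868
Bracket: 2^12 = 4096 < 7574 <= 2^13 = 8192
So ceil(log2(7574)) = 13

bits = ceil(log2(7574)) = ceil(12.8868) = 13 bits


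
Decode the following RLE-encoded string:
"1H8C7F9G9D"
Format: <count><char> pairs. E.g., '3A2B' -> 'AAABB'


Expanding each <count><char> pair:
  1H -> 'H'
  8C -> 'CCCCCCCC'
  7F -> 'FFFFFFF'
  9G -> 'GGGGGGGGG'
  9D -> 'DDDDDDDDD'

Decoded = HCCCCCCCCFFFFFFFGGGGGGGGGDDDDDDDDD


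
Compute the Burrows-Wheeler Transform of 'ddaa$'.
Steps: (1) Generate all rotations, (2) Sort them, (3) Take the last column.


Rotations (sorted):
  0: $ddaa -> last char: a
  1: a$dda -> last char: a
  2: aa$dd -> last char: d
  3: daa$d -> last char: d
  4: ddaa$ -> last char: $


BWT = aadd$


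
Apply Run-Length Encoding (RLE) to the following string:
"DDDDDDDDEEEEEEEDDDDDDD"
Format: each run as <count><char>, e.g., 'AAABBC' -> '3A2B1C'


Scanning runs left to right:
  i=0: run of 'D' x 8 -> '8D'
  i=8: run of 'E' x 7 -> '7E'
  i=15: run of 'D' x 7 -> '7D'

RLE = 8D7E7D


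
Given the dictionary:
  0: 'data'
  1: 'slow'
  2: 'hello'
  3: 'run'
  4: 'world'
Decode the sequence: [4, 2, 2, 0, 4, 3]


Look up each index in the dictionary:
  4 -> 'world'
  2 -> 'hello'
  2 -> 'hello'
  0 -> 'data'
  4 -> 'world'
  3 -> 'run'

Decoded: "world hello hello data world run"


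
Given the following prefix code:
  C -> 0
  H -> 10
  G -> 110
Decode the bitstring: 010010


Decoding step by step:
Bits 0 -> C
Bits 10 -> H
Bits 0 -> C
Bits 10 -> H


Decoded message: CHCH


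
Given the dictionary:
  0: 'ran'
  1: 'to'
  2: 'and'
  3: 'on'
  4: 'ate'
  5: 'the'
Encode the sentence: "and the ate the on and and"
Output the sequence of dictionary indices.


Look up each word in the dictionary:
  'and' -> 2
  'the' -> 5
  'ate' -> 4
  'the' -> 5
  'on' -> 3
  'and' -> 2
  'and' -> 2

Encoded: [2, 5, 4, 5, 3, 2, 2]


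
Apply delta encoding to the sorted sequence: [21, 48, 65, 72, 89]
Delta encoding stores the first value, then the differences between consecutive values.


First value: 21
Deltas:
  48 - 21 = 27
  65 - 48 = 17
  72 - 65 = 7
  89 - 72 = 17


Delta encoded: [21, 27, 17, 7, 17]


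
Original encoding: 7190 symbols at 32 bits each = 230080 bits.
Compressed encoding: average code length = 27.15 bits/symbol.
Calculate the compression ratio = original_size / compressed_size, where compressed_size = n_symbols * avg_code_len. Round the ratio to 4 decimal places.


original_size = n_symbols * orig_bits = 7190 * 32 = 230080 bits
compressed_size = n_symbols * avg_code_len = 7190 * 27.15 = 195208.5 bits
ratio = original_size / compressed_size = 230080 / 195208.5 = 1.1786

Compression ratio = 1.1786


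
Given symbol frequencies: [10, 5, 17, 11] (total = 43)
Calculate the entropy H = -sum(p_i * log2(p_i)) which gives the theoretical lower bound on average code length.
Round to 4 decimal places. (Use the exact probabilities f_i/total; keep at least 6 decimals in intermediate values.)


Per-symbol terms -p_i * log2(p_i) with p_i = f_i/43:
  p = 10/43 = 0.232558: log2(p) = -2.104337, -p*log2(p) = 0.489381
  p = 5/43 = 0.116279: log2(p) = -3.104337, -p*log2(p) = 0.360969
  p = 17/43 = 0.395349: log2(p) = -1.338802, -p*log2(p) = 0.529294
  p = 11/43 = 0.255814: log2(p) = -1.966833, -p*log2(p) = 0.503143
H = 0.489381 + 0.360969 + 0.529294 + 0.503143 = 1.882787

H = 1.8828 bits/symbol


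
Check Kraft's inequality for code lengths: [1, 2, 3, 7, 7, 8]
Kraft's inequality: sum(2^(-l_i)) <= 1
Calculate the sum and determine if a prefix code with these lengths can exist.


Sum = 2^(-1) + 2^(-2) + 2^(-3) + 2^(-7) + 2^(-7) + 2^(-8)
    = 0.5 + 0.25 + 0.125 + 0.0078125 + 0.0078125 + 0.00390625
    = 229/256 = 0.89453125
Since 0.89453125 <= 1, Kraft's inequality IS satisfied.
A prefix code with these lengths CAN exist.

Kraft sum = 0.89453125. Satisfied.


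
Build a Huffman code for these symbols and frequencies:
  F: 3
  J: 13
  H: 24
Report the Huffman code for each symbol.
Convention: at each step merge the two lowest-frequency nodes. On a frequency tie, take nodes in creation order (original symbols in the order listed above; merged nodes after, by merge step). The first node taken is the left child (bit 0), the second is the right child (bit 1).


Huffman tree construction:
Step 1: Merge F(3) + J(13) = 16
Step 2: Merge (F+J)(16) + H(24) = 40
Read each symbol's code off the tree from the root (left child = 0, right child = 1).

Codes:
  F: 00 (length 2)
  J: 01 (length 2)
  H: 1 (length 1)
Average code length: 56/40 = 1.4000 bits/symbol


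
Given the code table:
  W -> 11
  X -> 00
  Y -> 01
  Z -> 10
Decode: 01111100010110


Decoding:
01 -> Y
11 -> W
11 -> W
00 -> X
01 -> Y
01 -> Y
10 -> Z


Result: YWWXYYZ


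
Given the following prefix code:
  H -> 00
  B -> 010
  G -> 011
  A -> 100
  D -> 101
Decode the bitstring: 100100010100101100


Decoding step by step:
Bits 100 -> A
Bits 100 -> A
Bits 010 -> B
Bits 100 -> A
Bits 101 -> D
Bits 100 -> A


Decoded message: AABADA


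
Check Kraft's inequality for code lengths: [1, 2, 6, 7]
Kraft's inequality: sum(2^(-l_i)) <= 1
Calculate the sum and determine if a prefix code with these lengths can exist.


Sum = 2^(-1) + 2^(-2) + 2^(-6) + 2^(-7)
    = 0.5 + 0.25 + 0.015625 + 0.0078125
    = 99/128 = 0.7734375
Since 0.7734375 <= 1, Kraft's inequality IS satisfied.
A prefix code with these lengths CAN exist.

Kraft sum = 0.7734375. Satisfied.


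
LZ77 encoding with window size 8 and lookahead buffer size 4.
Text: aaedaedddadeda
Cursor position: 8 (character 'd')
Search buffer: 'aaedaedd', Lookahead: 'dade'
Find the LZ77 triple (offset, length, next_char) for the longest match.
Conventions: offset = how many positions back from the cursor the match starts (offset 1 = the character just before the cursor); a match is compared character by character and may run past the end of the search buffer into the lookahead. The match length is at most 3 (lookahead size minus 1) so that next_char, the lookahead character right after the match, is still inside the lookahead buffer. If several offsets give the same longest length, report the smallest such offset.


Try each offset into the search buffer:
  offset=1 (pos 7, char 'd'): match length 1
  offset=2 (pos 6, char 'd'): match length 1
  offset=3 (pos 5, char 'e'): match length 0
  offset=4 (pos 4, char 'a'): match length 0
  offset=5 (pos 3, char 'd'): match length 2
  offset=6 (pos 2, char 'e'): match length 0
  offset=7 (pos 1, char 'a'): match length 0
  offset=8 (pos 0, char 'a'): match length 0
Longest match has length 2 at offset 5.
next_char = character at position 8 + 2 = 10 -> 'd'

Best match: offset=5, length=2 (matching 'da' starting at position 3)
LZ77 triple: (5, 2, 'd')


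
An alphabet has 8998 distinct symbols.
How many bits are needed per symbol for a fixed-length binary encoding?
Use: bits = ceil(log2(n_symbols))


log2(8998) = 13.1354
Bracket: 2^13 = 8192 < 8998 <= 2^14 = 16384
So ceil(log2(8998)) = 14

bits = ceil(log2(8998)) = ceil(13.1354) = 14 bits


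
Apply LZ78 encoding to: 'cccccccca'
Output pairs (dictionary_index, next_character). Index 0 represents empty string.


LZ78 encoding steps:
Dictionary: {0: ''}
Step 1: w='' (idx 0), next='c' -> output (0, 'c'), add 'c' as idx 1
Step 2: w='c' (idx 1), next='c' -> output (1, 'c'), add 'cc' as idx 2
Step 3: w='cc' (idx 2), next='c' -> output (2, 'c'), add 'ccc' as idx 3
Step 4: w='cc' (idx 2), next='a' -> output (2, 'a'), add 'cca' as idx 4


Encoded: [(0, 'c'), (1, 'c'), (2, 'c'), (2, 'a')]


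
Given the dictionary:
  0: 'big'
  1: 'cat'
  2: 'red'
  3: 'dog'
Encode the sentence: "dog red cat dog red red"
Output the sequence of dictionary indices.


Look up each word in the dictionary:
  'dog' -> 3
  'red' -> 2
  'cat' -> 1
  'dog' -> 3
  'red' -> 2
  'red' -> 2

Encoded: [3, 2, 1, 3, 2, 2]


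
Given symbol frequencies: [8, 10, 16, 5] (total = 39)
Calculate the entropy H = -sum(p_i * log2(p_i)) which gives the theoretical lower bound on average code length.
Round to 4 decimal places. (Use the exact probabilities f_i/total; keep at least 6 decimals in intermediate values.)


Per-symbol terms -p_i * log2(p_i) with p_i = f_i/39:
  p = 8/39 = 0.205128: log2(p) = -2.285402, -p*log2(p) = 0.468800
  p = 10/39 = 0.256410: log2(p) = -1.963474, -p*log2(p) = 0.503455
  p = 16/39 = 0.410256: log2(p) = -1.285402, -p*log2(p) = 0.527345
  p = 5/39 = 0.128205: log2(p) = -2.963474, -p*log2(p) = 0.379933
H = 0.468800 + 0.503455 + 0.527345 + 0.379933 = 1.879533

H = 1.8795 bits/symbol


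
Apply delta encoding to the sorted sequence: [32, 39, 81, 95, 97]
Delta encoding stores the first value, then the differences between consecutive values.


First value: 32
Deltas:
  39 - 32 = 7
  81 - 39 = 42
  95 - 81 = 14
  97 - 95 = 2


Delta encoded: [32, 7, 42, 14, 2]


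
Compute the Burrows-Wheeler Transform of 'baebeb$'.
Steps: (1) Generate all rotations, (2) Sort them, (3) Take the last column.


Rotations (sorted):
  0: $baebeb -> last char: b
  1: aebeb$b -> last char: b
  2: b$baebe -> last char: e
  3: baebeb$ -> last char: $
  4: beb$bae -> last char: e
  5: eb$baeb -> last char: b
  6: ebeb$ba -> last char: a


BWT = bbe$eba


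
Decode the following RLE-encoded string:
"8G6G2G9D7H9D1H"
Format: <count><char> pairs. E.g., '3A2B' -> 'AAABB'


Expanding each <count><char> pair:
  8G -> 'GGGGGGGG'
  6G -> 'GGGGGG'
  2G -> 'GG'
  9D -> 'DDDDDDDDD'
  7H -> 'HHHHHHH'
  9D -> 'DDDDDDDDD'
  1H -> 'H'

Decoded = GGGGGGGGGGGGGGGGDDDDDDDDDHHHHHHHDDDDDDDDDH


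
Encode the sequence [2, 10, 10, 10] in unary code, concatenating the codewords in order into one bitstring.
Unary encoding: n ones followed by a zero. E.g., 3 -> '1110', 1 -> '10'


Encode each number as n ones followed by a terminating 0:
  2 -> 110 (3 bits)
  10 -> 11111111110 (11 bits)
  10 -> 11111111110 (11 bits)
  10 -> 11111111110 (11 bits)
Total length = 3 + 11 + 11 + 11 = 36 bits.

Unary([2, 10, 10, 10]) = 110111111111101111111111011111111110 (36 bits)


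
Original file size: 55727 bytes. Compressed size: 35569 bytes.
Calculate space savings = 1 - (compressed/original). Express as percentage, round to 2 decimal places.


ratio = compressed/original = 35569/55727 = 0.638272
savings = 1 - ratio = 1 - 0.638272 = 0.361728
as a percentage: 0.361728 * 100 = 36.17%

Space savings = 1 - 35569/55727 = 36.17%


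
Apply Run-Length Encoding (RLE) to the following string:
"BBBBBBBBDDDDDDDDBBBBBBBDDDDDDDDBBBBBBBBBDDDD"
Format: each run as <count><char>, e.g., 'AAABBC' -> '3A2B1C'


Scanning runs left to right:
  i=0: run of 'B' x 8 -> '8B'
  i=8: run of 'D' x 8 -> '8D'
  i=16: run of 'B' x 7 -> '7B'
  i=23: run of 'D' x 8 -> '8D'
  i=31: run of 'B' x 9 -> '9B'
  i=40: run of 'D' x 4 -> '4D'

RLE = 8B8D7B8D9B4D


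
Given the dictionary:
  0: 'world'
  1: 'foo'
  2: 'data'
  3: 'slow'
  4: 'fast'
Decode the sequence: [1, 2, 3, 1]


Look up each index in the dictionary:
  1 -> 'foo'
  2 -> 'data'
  3 -> 'slow'
  1 -> 'foo'

Decoded: "foo data slow foo"


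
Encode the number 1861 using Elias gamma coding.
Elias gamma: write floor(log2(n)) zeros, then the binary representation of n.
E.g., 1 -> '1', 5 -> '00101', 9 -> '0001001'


num_bits = floor(log2(1861)) + 1 = 11
leading_zeros = num_bits - 1 = 10
binary(1861) = 11101000101

Elias gamma(1861) = '0000000000' + '11101000101' = 000000000011101000101 (21 bits)


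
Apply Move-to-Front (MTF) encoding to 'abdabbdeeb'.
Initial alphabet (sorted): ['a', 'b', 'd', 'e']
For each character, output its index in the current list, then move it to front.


MTF encoding:
'a': index 0 in ['a', 'b', 'd', 'e'] -> ['a', 'b', 'd', 'e']
'b': index 1 in ['a', 'b', 'd', 'e'] -> ['b', 'a', 'd', 'e']
'd': index 2 in ['b', 'a', 'd', 'e'] -> ['d', 'b', 'a', 'e']
'a': index 2 in ['d', 'b', 'a', 'e'] -> ['a', 'd', 'b', 'e']
'b': index 2 in ['a', 'd', 'b', 'e'] -> ['b', 'a', 'd', 'e']
'b': index 0 in ['b', 'a', 'd', 'e'] -> ['b', 'a', 'd', 'e']
'd': index 2 in ['b', 'a', 'd', 'e'] -> ['d', 'b', 'a', 'e']
'e': index 3 in ['d', 'b', 'a', 'e'] -> ['e', 'd', 'b', 'a']
'e': index 0 in ['e', 'd', 'b', 'a'] -> ['e', 'd', 'b', 'a']
'b': index 2 in ['e', 'd', 'b', 'a'] -> ['b', 'e', 'd', 'a']


Output: [0, 1, 2, 2, 2, 0, 2, 3, 0, 2]


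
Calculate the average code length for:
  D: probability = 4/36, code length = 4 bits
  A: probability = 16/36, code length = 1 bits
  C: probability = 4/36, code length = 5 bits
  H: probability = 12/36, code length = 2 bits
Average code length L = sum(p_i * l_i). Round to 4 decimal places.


Weighted contributions p_i * l_i:
  D: (4/36) * 4 = 16/36
  A: (16/36) * 1 = 16/36
  C: (4/36) * 5 = 20/36
  H: (12/36) * 2 = 24/36
Sum = (16 + 16 + 20 + 24)/36 = 76/36

L = 76/36 = 2.1111 bits/symbol


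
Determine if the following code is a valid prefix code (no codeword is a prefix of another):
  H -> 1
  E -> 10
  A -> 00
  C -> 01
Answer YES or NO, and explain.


Checking each pair (does one codeword prefix another?):
  H='1' vs E='10': prefix -- VIOLATION

NO -- this is NOT a valid prefix code. H (1) is a prefix of E (10).


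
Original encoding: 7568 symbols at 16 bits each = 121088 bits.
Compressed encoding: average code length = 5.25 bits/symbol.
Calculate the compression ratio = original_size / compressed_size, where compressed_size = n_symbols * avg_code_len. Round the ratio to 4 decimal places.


original_size = n_symbols * orig_bits = 7568 * 16 = 121088 bits
compressed_size = n_symbols * avg_code_len = 7568 * 5.25 = 39732.0 bits
ratio = original_size / compressed_size = 121088 / 39732.0 = 3.0476

Compression ratio = 3.0476


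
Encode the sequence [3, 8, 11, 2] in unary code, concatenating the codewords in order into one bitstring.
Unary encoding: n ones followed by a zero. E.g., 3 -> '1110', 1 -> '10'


Encode each number as n ones followed by a terminating 0:
  3 -> 1110 (4 bits)
  8 -> 111111110 (9 bits)
  11 -> 111111111110 (12 bits)
  2 -> 110 (3 bits)
Total length = 4 + 9 + 12 + 3 = 28 bits.

Unary([3, 8, 11, 2]) = 1110111111110111111111110110 (28 bits)


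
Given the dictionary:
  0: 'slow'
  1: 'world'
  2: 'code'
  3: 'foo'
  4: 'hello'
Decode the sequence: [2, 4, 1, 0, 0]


Look up each index in the dictionary:
  2 -> 'code'
  4 -> 'hello'
  1 -> 'world'
  0 -> 'slow'
  0 -> 'slow'

Decoded: "code hello world slow slow"


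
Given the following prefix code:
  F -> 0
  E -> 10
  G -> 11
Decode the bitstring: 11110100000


Decoding step by step:
Bits 11 -> G
Bits 11 -> G
Bits 0 -> F
Bits 10 -> E
Bits 0 -> F
Bits 0 -> F
Bits 0 -> F
Bits 0 -> F


Decoded message: GGFEFFFF


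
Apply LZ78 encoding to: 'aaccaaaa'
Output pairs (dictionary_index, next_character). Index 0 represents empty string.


LZ78 encoding steps:
Dictionary: {0: ''}
Step 1: w='' (idx 0), next='a' -> output (0, 'a'), add 'a' as idx 1
Step 2: w='a' (idx 1), next='c' -> output (1, 'c'), add 'ac' as idx 2
Step 3: w='' (idx 0), next='c' -> output (0, 'c'), add 'c' as idx 3
Step 4: w='a' (idx 1), next='a' -> output (1, 'a'), add 'aa' as idx 4
Step 5: w='aa' (idx 4), end of input -> output (4, '')


Encoded: [(0, 'a'), (1, 'c'), (0, 'c'), (1, 'a'), (4, '')]


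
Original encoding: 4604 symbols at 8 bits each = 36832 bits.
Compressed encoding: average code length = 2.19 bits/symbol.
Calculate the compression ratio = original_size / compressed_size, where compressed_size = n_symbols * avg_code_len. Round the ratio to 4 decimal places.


original_size = n_symbols * orig_bits = 4604 * 8 = 36832 bits
compressed_size = n_symbols * avg_code_len = 4604 * 2.19 = 10082.76 bits
ratio = original_size / compressed_size = 36832 / 10082.76 = 3.653

Compression ratio = 3.653


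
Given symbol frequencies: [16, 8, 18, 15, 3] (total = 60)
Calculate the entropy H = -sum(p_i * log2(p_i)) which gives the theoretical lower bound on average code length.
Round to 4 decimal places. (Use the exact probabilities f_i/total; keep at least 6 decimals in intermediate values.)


Per-symbol terms -p_i * log2(p_i) with p_i = f_i/60:
  p = 16/60 = 0.266667: log2(p) = -1.906891, -p*log2(p) = 0.508504
  p = 8/60 = 0.133333: log2(p) = -2.906891, -p*log2(p) = 0.387585
  p = 18/60 = 0.300000: log2(p) = -1.736966, -p*log2(p) = 0.521090
  p = 15/60 = 0.250000: log2(p) = -2.000000, -p*log2(p) = 0.500000
  p = 3/60 = 0.050000: log2(p) = -4.321928, -p*log2(p) = 0.216096
H = 0.508504 + 0.387585 + 0.521090 + 0.500000 + 0.216096 = 2.133275

H = 2.1333 bits/symbol


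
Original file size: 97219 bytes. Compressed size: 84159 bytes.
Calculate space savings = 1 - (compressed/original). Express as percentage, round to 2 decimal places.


ratio = compressed/original = 84159/97219 = 0.865664
savings = 1 - ratio = 1 - 0.865664 = 0.134336
as a percentage: 0.134336 * 100 = 13.43%

Space savings = 1 - 84159/97219 = 13.43%
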